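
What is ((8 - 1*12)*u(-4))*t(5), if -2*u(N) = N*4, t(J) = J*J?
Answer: -800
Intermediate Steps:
t(J) = J²
u(N) = -2*N (u(N) = -N*4/2 = -2*N)
((8 - 1*12)*u(-4))*t(5) = ((8 - 1*12)*(-2*(-4)))*5² = ((8 - 12)*8)*25 = -4*8*25 = -32*25 = -800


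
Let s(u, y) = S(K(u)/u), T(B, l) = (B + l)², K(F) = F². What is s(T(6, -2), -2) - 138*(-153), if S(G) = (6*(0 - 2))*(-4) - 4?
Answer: 21158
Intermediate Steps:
S(G) = 44 (S(G) = (6*(-2))*(-4) - 4 = -12*(-4) - 4 = 48 - 4 = 44)
s(u, y) = 44
s(T(6, -2), -2) - 138*(-153) = 44 - 138*(-153) = 44 + 21114 = 21158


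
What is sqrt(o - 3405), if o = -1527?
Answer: 6*I*sqrt(137) ≈ 70.228*I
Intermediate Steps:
sqrt(o - 3405) = sqrt(-1527 - 3405) = sqrt(-4932) = 6*I*sqrt(137)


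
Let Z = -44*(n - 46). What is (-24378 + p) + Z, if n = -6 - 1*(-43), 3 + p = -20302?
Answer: -44287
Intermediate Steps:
p = -20305 (p = -3 - 20302 = -20305)
n = 37 (n = -6 + 43 = 37)
Z = 396 (Z = -44*(37 - 46) = -44*(-9) = 396)
(-24378 + p) + Z = (-24378 - 20305) + 396 = -44683 + 396 = -44287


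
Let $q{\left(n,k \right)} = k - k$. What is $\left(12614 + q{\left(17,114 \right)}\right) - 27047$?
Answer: $-14433$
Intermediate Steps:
$q{\left(n,k \right)} = 0$
$\left(12614 + q{\left(17,114 \right)}\right) - 27047 = \left(12614 + 0\right) - 27047 = 12614 - 27047 = -14433$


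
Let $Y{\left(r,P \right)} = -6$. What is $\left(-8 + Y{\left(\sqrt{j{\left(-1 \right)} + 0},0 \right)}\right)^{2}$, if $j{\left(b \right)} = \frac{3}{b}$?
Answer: $196$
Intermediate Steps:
$\left(-8 + Y{\left(\sqrt{j{\left(-1 \right)} + 0},0 \right)}\right)^{2} = \left(-8 - 6\right)^{2} = \left(-14\right)^{2} = 196$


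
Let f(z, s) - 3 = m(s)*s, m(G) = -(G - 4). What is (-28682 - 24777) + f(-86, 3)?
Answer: -53453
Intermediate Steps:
m(G) = 4 - G (m(G) = -(-4 + G) = 4 - G)
f(z, s) = 3 + s*(4 - s) (f(z, s) = 3 + (4 - s)*s = 3 + s*(4 - s))
(-28682 - 24777) + f(-86, 3) = (-28682 - 24777) + (3 - 1*3*(-4 + 3)) = -53459 + (3 - 1*3*(-1)) = -53459 + (3 + 3) = -53459 + 6 = -53453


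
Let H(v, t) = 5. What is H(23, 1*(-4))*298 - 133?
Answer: 1357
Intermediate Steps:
H(23, 1*(-4))*298 - 133 = 5*298 - 133 = 1490 - 133 = 1357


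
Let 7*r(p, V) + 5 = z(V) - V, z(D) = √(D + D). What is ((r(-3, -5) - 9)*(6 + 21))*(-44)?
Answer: 10692 - 1188*I*√10/7 ≈ 10692.0 - 536.68*I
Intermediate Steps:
z(D) = √2*√D (z(D) = √(2*D) = √2*√D)
r(p, V) = -5/7 - V/7 + √2*√V/7 (r(p, V) = -5/7 + (√2*√V - V)/7 = -5/7 + (-V + √2*√V)/7 = -5/7 + (-V/7 + √2*√V/7) = -5/7 - V/7 + √2*√V/7)
((r(-3, -5) - 9)*(6 + 21))*(-44) = (((-5/7 - ⅐*(-5) + √2*√(-5)/7) - 9)*(6 + 21))*(-44) = (((-5/7 + 5/7 + √2*(I*√5)/7) - 9)*27)*(-44) = (((-5/7 + 5/7 + I*√10/7) - 9)*27)*(-44) = ((I*√10/7 - 9)*27)*(-44) = ((-9 + I*√10/7)*27)*(-44) = (-243 + 27*I*√10/7)*(-44) = 10692 - 1188*I*√10/7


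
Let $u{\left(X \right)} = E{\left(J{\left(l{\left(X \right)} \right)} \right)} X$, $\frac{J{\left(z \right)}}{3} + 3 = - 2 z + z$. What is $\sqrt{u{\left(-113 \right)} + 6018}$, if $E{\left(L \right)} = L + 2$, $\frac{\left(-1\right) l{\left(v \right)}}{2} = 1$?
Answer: $\sqrt{6131} \approx 78.301$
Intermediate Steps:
$l{\left(v \right)} = -2$ ($l{\left(v \right)} = \left(-2\right) 1 = -2$)
$J{\left(z \right)} = -9 - 3 z$ ($J{\left(z \right)} = -9 + 3 \left(- 2 z + z\right) = -9 + 3 \left(- z\right) = -9 - 3 z$)
$E{\left(L \right)} = 2 + L$
$u{\left(X \right)} = - X$ ($u{\left(X \right)} = \left(2 - 3\right) X = - X$)
$\sqrt{u{\left(-113 \right)} + 6018} = \sqrt{\left(-1\right) \left(-113\right) + 6018} = \sqrt{113 + 6018} = \sqrt{6131}$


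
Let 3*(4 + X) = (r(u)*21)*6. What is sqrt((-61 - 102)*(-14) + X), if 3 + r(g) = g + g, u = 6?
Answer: 4*sqrt(166) ≈ 51.536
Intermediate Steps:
r(g) = -3 + 2*g (r(g) = -3 + (g + g) = -3 + 2*g)
X = 374 (X = -4 + (((-3 + 2*6)*21)*6)/3 = -4 + (((-3 + 12)*21)*6)/3 = -4 + ((9*21)*6)/3 = -4 + (189*6)/3 = -4 + (1/3)*1134 = -4 + 378 = 374)
sqrt((-61 - 102)*(-14) + X) = sqrt((-61 - 102)*(-14) + 374) = sqrt(-163*(-14) + 374) = sqrt(2282 + 374) = sqrt(2656) = 4*sqrt(166)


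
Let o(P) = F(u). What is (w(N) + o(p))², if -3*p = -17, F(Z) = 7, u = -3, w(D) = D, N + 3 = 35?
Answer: 1521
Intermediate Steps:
N = 32 (N = -3 + 35 = 32)
p = 17/3 (p = -⅓*(-17) = 17/3 ≈ 5.6667)
o(P) = 7
(w(N) + o(p))² = (32 + 7)² = 39² = 1521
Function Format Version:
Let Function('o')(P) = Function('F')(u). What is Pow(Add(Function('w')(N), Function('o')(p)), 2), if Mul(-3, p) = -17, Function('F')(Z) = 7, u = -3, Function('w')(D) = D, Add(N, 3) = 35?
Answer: 1521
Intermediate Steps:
N = 32 (N = Add(-3, 35) = 32)
p = Rational(17, 3) (p = Mul(Rational(-1, 3), -17) = Rational(17, 3) ≈ 5.6667)
Function('o')(P) = 7
Pow(Add(Function('w')(N), Function('o')(p)), 2) = Pow(Add(32, 7), 2) = Pow(39, 2) = 1521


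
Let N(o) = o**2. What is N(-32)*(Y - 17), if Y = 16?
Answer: -1024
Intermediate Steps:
N(-32)*(Y - 17) = (-32)**2*(16 - 17) = 1024*(-1) = -1024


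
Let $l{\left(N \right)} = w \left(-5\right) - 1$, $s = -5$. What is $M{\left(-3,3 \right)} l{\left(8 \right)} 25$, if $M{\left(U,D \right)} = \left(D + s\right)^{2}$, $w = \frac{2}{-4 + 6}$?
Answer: $-600$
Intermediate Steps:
$w = 1$ ($w = \frac{2}{2} = 2 \cdot \frac{1}{2} = 1$)
$M{\left(U,D \right)} = \left(-5 + D\right)^{2}$ ($M{\left(U,D \right)} = \left(D - 5\right)^{2} = \left(-5 + D\right)^{2}$)
$l{\left(N \right)} = -6$ ($l{\left(N \right)} = 1 \left(-5\right) - 1 = -5 - 1 = -6$)
$M{\left(-3,3 \right)} l{\left(8 \right)} 25 = \left(-5 + 3\right)^{2} \left(-6\right) 25 = \left(-2\right)^{2} \left(-6\right) 25 = 4 \left(-6\right) 25 = \left(-24\right) 25 = -600$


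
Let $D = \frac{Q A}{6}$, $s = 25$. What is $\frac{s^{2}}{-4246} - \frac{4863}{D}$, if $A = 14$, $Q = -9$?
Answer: $\frac{6878391}{29722} \approx 231.42$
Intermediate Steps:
$D = -21$ ($D = \frac{\left(-9\right) 14}{6} = \left(-126\right) \frac{1}{6} = -21$)
$\frac{s^{2}}{-4246} - \frac{4863}{D} = \frac{25^{2}}{-4246} - \frac{4863}{-21} = 625 \left(- \frac{1}{4246}\right) - - \frac{1621}{7} = - \frac{625}{4246} + \frac{1621}{7} = \frac{6878391}{29722}$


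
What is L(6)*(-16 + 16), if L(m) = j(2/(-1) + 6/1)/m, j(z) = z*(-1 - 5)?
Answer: 0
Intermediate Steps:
j(z) = -6*z (j(z) = z*(-6) = -6*z)
L(m) = -24/m (L(m) = (-6*(2/(-1) + 6/1))/m = (-6*(2*(-1) + 6*1))/m = (-6*(-2 + 6))/m = (-6*4)/m = -24/m)
L(6)*(-16 + 16) = (-24/6)*(-16 + 16) = -24*⅙*0 = -4*0 = 0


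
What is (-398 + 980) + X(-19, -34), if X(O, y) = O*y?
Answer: 1228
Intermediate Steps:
(-398 + 980) + X(-19, -34) = (-398 + 980) - 19*(-34) = 582 + 646 = 1228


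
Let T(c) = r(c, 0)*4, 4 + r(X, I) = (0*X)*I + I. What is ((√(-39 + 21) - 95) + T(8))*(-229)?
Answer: 25419 - 687*I*√2 ≈ 25419.0 - 971.56*I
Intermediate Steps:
r(X, I) = -4 + I (r(X, I) = -4 + ((0*X)*I + I) = -4 + (0*I + I) = -4 + (0 + I) = -4 + I)
T(c) = -16 (T(c) = (-4 + 0)*4 = -4*4 = -16)
((√(-39 + 21) - 95) + T(8))*(-229) = ((√(-39 + 21) - 95) - 16)*(-229) = ((√(-18) - 95) - 16)*(-229) = ((3*I*√2 - 95) - 16)*(-229) = ((-95 + 3*I*√2) - 16)*(-229) = (-111 + 3*I*√2)*(-229) = 25419 - 687*I*√2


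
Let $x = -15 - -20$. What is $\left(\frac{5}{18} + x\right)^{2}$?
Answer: $\frac{9025}{324} \approx 27.855$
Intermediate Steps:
$x = 5$ ($x = -15 + 20 = 5$)
$\left(\frac{5}{18} + x\right)^{2} = \left(\frac{5}{18} + 5\right)^{2} = \left(\frac{95}{18}\right)^{2} = \frac{9025}{324}$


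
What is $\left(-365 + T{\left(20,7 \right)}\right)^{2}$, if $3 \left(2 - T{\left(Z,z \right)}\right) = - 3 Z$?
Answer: $117649$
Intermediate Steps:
$T{\left(Z,z \right)} = 2 + Z$ ($T{\left(Z,z \right)} = 2 - \frac{\left(-3\right) Z}{3} = 2 + Z$)
$\left(-365 + T{\left(20,7 \right)}\right)^{2} = \left(-365 + \left(2 + 20\right)\right)^{2} = \left(-365 + 22\right)^{2} = \left(-343\right)^{2} = 117649$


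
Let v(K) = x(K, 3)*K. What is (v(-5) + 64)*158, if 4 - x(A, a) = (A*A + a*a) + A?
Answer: 29862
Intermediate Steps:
x(A, a) = 4 - A - A² - a² (x(A, a) = 4 - ((A*A + a*a) + A) = 4 - ((A² + a²) + A) = 4 - (A + A² + a²) = 4 + (-A - A² - a²) = 4 - A - A² - a²)
v(K) = K*(-5 - K - K²) (v(K) = (4 - K - K² - 1*3²)*K = (4 - K - K² - 1*9)*K = (4 - K - K² - 9)*K = (-5 - K - K²)*K = K*(-5 - K - K²))
(v(-5) + 64)*158 = (-1*(-5)*(5 - 5 + (-5)²) + 64)*158 = (-1*(-5)*(5 - 5 + 25) + 64)*158 = (-1*(-5)*25 + 64)*158 = (125 + 64)*158 = 189*158 = 29862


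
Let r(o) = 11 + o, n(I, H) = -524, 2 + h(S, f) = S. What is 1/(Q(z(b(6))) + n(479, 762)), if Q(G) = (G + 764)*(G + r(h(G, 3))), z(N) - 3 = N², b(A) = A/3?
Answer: 1/17209 ≈ 5.8109e-5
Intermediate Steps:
b(A) = A/3 (b(A) = A*(⅓) = A/3)
h(S, f) = -2 + S
z(N) = 3 + N²
Q(G) = (9 + 2*G)*(764 + G) (Q(G) = (G + 764)*(G + (11 + (-2 + G))) = (764 + G)*(G + (9 + G)) = (764 + G)*(9 + 2*G) = (9 + 2*G)*(764 + G))
1/(Q(z(b(6))) + n(479, 762)) = 1/((6876 + 2*(3 + ((⅓)*6)²)² + 1537*(3 + ((⅓)*6)²)) - 524) = 1/((6876 + 2*(3 + 2²)² + 1537*(3 + 2²)) - 524) = 1/((6876 + 2*(3 + 4)² + 1537*(3 + 4)) - 524) = 1/((6876 + 2*7² + 1537*7) - 524) = 1/((6876 + 2*49 + 10759) - 524) = 1/((6876 + 98 + 10759) - 524) = 1/(17733 - 524) = 1/17209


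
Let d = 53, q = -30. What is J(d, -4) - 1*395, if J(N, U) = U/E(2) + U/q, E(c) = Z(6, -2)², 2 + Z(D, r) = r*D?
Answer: -290242/735 ≈ -394.89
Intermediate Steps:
Z(D, r) = -2 + D*r (Z(D, r) = -2 + r*D = -2 + D*r)
E(c) = 196 (E(c) = (-2 + 6*(-2))² = (-2 - 12)² = (-14)² = 196)
J(N, U) = -83*U/2940 (J(N, U) = U/196 + U/(-30) = U*(1/196) + U*(-1/30) = U/196 - U/30 = -83*U/2940)
J(d, -4) - 1*395 = -83/2940*(-4) - 1*395 = 83/735 - 395 = -290242/735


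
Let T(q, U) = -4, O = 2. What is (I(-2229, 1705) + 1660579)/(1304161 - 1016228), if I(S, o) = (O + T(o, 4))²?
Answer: 1660583/287933 ≈ 5.7673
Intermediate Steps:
I(S, o) = 4 (I(S, o) = (2 - 4)² = (-2)² = 4)
(I(-2229, 1705) + 1660579)/(1304161 - 1016228) = (4 + 1660579)/(1304161 - 1016228) = 1660583/287933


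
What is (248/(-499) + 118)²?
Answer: 3437945956/249001 ≈ 13807.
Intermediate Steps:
(248/(-499) + 118)² = (248*(-1/499) + 118)² = (-248/499 + 118)² = (58634/499)² = 3437945956/249001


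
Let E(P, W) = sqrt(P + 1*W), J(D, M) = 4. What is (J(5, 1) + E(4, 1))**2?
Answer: (4 + sqrt(5))**2 ≈ 38.889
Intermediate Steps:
E(P, W) = sqrt(P + W)
(J(5, 1) + E(4, 1))**2 = (4 + sqrt(4 + 1))**2 = (4 + sqrt(5))**2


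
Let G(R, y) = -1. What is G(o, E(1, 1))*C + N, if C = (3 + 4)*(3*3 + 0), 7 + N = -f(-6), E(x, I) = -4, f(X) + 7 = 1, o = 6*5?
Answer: -64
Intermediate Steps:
o = 30
f(X) = -6 (f(X) = -7 + 1 = -6)
N = -1 (N = -7 - 1*(-6) = -7 + 6 = -1)
C = 63 (C = 7*(9 + 0) = 7*9 = 63)
G(o, E(1, 1))*C + N = -1*63 - 1 = -63 - 1 = -64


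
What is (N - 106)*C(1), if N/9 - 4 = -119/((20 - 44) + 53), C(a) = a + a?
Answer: -6202/29 ≈ -213.86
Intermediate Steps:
C(a) = 2*a
N = -27/29 (N = 36 + 9*(-119/((20 - 44) + 53)) = 36 + 9*(-119/(-24 + 53)) = 36 + 9*(-119/29) = 36 - 1071/29 = -27/29 ≈ -0.93103)
(N - 106)*C(1) = (-27/29 - 106)*(2*1) = -3101/29*2 = -6202/29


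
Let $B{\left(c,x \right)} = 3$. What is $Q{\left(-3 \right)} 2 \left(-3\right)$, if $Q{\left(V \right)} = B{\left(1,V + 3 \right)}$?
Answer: $-18$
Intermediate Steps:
$Q{\left(V \right)} = 3$
$Q{\left(-3 \right)} 2 \left(-3\right) = 3 \cdot 2 \left(-3\right) = 6 \left(-3\right) = -18$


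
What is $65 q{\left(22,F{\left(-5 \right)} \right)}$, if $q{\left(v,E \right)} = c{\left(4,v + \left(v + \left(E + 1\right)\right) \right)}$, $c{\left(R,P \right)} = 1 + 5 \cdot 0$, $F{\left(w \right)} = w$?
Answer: $65$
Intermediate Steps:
$c{\left(R,P \right)} = 1$ ($c{\left(R,P \right)} = 1 + 0 = 1$)
$q{\left(v,E \right)} = 1$
$65 q{\left(22,F{\left(-5 \right)} \right)} = 65 \cdot 1 = 65$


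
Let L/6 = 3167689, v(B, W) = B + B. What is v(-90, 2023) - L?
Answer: -19006314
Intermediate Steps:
v(B, W) = 2*B
L = 19006134 (L = 6*3167689 = 19006134)
v(-90, 2023) - L = 2*(-90) - 1*19006134 = -180 - 19006134 = -19006314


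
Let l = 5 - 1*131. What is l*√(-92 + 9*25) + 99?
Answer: 99 - 126*√133 ≈ -1354.1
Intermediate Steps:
l = -126 (l = 5 - 131 = -126)
l*√(-92 + 9*25) + 99 = -126*√(-92 + 9*25) + 99 = -126*√(-92 + 225) + 99 = -126*√133 + 99 = 99 - 126*√133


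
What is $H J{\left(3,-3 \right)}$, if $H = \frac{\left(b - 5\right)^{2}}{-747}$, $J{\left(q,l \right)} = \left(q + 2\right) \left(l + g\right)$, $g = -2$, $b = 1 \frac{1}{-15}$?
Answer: $\frac{5776}{6723} \approx 0.85914$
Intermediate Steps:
$b = - \frac{1}{15}$ ($b = 1 \left(- \frac{1}{15}\right) = - \frac{1}{15} \approx -0.066667$)
$J{\left(q,l \right)} = \left(-2 + l\right) \left(2 + q\right)$ ($J{\left(q,l \right)} = \left(q + 2\right) \left(l - 2\right) = \left(2 + q\right) \left(-2 + l\right) = \left(-2 + l\right) \left(2 + q\right)$)
$H = - \frac{5776}{168075}$ ($H = \frac{\left(- \frac{1}{15} - 5\right)^{2}}{-747} = \left(- \frac{76}{15}\right)^{2} \left(- \frac{1}{747}\right) = \frac{5776}{225} \left(- \frac{1}{747}\right) = - \frac{5776}{168075} \approx -0.034366$)
$H J{\left(3,-3 \right)} = - \frac{5776 \left(-4 - 6 + 2 \left(-3\right) - 9\right)}{168075} = - \frac{5776 \left(-4 - 6 - 6 - 9\right)}{168075} = \left(- \frac{5776}{168075}\right) \left(-25\right) = \frac{5776}{6723}$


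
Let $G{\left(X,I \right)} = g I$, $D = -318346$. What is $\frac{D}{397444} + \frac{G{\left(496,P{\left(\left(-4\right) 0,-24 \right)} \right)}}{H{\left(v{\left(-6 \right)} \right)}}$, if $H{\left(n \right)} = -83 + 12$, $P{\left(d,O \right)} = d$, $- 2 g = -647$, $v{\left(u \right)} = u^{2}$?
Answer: $- \frac{159173}{198722} \approx -0.80098$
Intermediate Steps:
$g = \frac{647}{2}$ ($g = \left(- \frac{1}{2}\right) \left(-647\right) = \frac{647}{2} \approx 323.5$)
$G{\left(X,I \right)} = \frac{647 I}{2}$
$H{\left(n \right)} = -71$
$\frac{D}{397444} + \frac{G{\left(496,P{\left(\left(-4\right) 0,-24 \right)} \right)}}{H{\left(v{\left(-6 \right)} \right)}} = - \frac{318346}{397444} + \frac{\frac{647}{2} \left(\left(-4\right) 0\right)}{-71} = \left(-318346\right) \frac{1}{397444} + \frac{647}{2} \cdot 0 \left(- \frac{1}{71}\right) = - \frac{159173}{198722} + 0 \left(- \frac{1}{71}\right) = - \frac{159173}{198722} + 0 = - \frac{159173}{198722}$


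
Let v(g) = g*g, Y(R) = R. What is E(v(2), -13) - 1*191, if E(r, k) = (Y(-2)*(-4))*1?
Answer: -183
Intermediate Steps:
v(g) = g²
E(r, k) = 8 (E(r, k) = -2*(-4)*1 = 8*1 = 8)
E(v(2), -13) - 1*191 = 8 - 1*191 = 8 - 191 = -183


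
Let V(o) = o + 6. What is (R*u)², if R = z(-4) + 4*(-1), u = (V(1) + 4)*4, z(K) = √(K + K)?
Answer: 15488 - 30976*I*√2 ≈ 15488.0 - 43807.0*I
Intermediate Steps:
z(K) = √2*√K (z(K) = √(2*K) = √2*√K)
V(o) = 6 + o
u = 44 (u = ((6 + 1) + 4)*4 = (7 + 4)*4 = 11*4 = 44)
R = -4 + 2*I*√2 (R = √2*√(-4) + 4*(-1) = √2*(2*I) - 4 = 2*I*√2 - 4 = -4 + 2*I*√2 ≈ -4.0 + 2.8284*I)
(R*u)² = ((-4 + 2*I*√2)*44)² = (-176 + 88*I*√2)²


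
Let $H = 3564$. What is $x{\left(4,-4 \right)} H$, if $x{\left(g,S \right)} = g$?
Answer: $14256$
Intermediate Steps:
$x{\left(4,-4 \right)} H = 4 \cdot 3564 = 14256$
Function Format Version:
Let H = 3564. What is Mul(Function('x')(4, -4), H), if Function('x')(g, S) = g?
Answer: 14256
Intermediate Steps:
Mul(Function('x')(4, -4), H) = Mul(4, 3564) = 14256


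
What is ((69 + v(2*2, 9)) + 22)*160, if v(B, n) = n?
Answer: 16000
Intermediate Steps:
((69 + v(2*2, 9)) + 22)*160 = ((69 + 9) + 22)*160 = (78 + 22)*160 = 100*160 = 16000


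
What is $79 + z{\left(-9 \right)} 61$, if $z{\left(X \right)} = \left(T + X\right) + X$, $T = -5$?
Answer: $-1324$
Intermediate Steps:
$z{\left(X \right)} = -5 + 2 X$ ($z{\left(X \right)} = \left(-5 + X\right) + X = -5 + 2 X$)
$79 + z{\left(-9 \right)} 61 = 79 + \left(-5 + 2 \left(-9\right)\right) 61 = 79 + \left(-5 - 18\right) 61 = 79 - 1403 = -1324$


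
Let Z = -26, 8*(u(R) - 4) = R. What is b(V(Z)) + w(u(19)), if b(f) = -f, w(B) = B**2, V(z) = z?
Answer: 4265/64 ≈ 66.641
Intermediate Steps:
u(R) = 4 + R/8
b(V(Z)) + w(u(19)) = -1*(-26) + (4 + (1/8)*19)**2 = 26 + (4 + 19/8)**2 = 26 + (51/8)**2 = 26 + 2601/64 = 4265/64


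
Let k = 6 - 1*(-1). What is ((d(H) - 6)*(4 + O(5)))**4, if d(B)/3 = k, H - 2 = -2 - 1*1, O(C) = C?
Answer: 332150625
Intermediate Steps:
k = 7 (k = 6 + 1 = 7)
H = -1 (H = 2 + (-2 - 1*1) = 2 + (-2 - 1) = 2 - 3 = -1)
d(B) = 21 (d(B) = 3*7 = 21)
((d(H) - 6)*(4 + O(5)))**4 = ((21 - 6)*(4 + 5))**4 = (15*9)**4 = 135**4 = 332150625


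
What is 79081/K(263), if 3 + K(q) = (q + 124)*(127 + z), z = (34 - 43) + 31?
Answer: 2551/1860 ≈ 1.3715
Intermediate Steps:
z = 22 (z = -9 + 31 = 22)
K(q) = 18473 + 149*q (K(q) = -3 + (q + 124)*(127 + 22) = -3 + (124 + q)*149 = -3 + (18476 + 149*q) = 18473 + 149*q)
79081/K(263) = 79081/(18473 + 149*263) = 79081/(18473 + 39187) = 79081/57660 = 79081*(1/57660) = 2551/1860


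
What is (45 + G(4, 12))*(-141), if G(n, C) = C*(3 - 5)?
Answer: -2961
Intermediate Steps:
G(n, C) = -2*C (G(n, C) = C*(-2) = -2*C)
(45 + G(4, 12))*(-141) = (45 - 2*12)*(-141) = (45 - 24)*(-141) = 21*(-141) = -2961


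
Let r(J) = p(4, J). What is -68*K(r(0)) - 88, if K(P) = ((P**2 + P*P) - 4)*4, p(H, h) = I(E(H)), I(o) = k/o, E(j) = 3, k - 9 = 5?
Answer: -97624/9 ≈ -10847.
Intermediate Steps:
k = 14 (k = 9 + 5 = 14)
I(o) = 14/o
p(H, h) = 14/3
r(J) = 14/3
K(P) = -16 + 8*P**2 (K(P) = ((P**2 + P**2) - 4)*4 = (2*P**2 - 4)*4 = (-4 + 2*P**2)*4 = -16 + 8*P**2)
-68*K(r(0)) - 88 = -68*(-16 + 8*(14/3)**2) - 88 = -68*(-16 + 8*(196/9)) - 88 = -68*(-16 + 1568/9) - 88 = -68*1424/9 - 88 = -96832/9 - 88 = -97624/9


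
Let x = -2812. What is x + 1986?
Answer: -826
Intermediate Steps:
x + 1986 = -2812 + 1986 = -826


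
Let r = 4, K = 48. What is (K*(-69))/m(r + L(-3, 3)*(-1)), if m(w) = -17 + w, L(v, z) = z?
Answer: 207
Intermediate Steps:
(K*(-69))/m(r + L(-3, 3)*(-1)) = (48*(-69))/(-17 + (4 + 3*(-1))) = -3312/(-17 + (4 - 3)) = -3312/(-17 + 1) = -3312/(-16) = -3312*(-1/16) = 207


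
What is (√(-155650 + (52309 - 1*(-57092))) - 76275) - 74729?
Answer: -151004 + I*√46249 ≈ -1.51e+5 + 215.06*I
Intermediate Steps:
(√(-155650 + (52309 - 1*(-57092))) - 76275) - 74729 = (√(-155650 + (52309 + 57092)) - 76275) - 74729 = (√(-155650 + 109401) - 76275) - 74729 = (√(-46249) - 76275) - 74729 = (I*√46249 - 76275) - 74729 = (-76275 + I*√46249) - 74729 = -151004 + I*√46249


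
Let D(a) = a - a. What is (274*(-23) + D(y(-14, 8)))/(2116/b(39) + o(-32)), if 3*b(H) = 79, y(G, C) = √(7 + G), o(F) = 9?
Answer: -497858/7059 ≈ -70.528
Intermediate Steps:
b(H) = 79/3 (b(H) = (⅓)*79 = 79/3)
D(a) = 0
(274*(-23) + D(y(-14, 8)))/(2116/b(39) + o(-32)) = (274*(-23) + 0)/(2116/(79/3) + 9) = (-6302 + 0)/(2116*(3/79) + 9) = -6302/(6348/79 + 9) = -6302/7059/79 = -6302*79/7059 = -497858/7059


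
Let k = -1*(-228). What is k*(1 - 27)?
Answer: -5928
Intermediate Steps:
k = 228
k*(1 - 27) = 228*(1 - 27) = 228*(-26) = -5928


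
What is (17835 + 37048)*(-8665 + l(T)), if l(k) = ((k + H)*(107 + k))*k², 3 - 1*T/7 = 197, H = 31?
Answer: 168021792612825329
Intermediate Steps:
T = -1358 (T = 21 - 7*197 = 21 - 1379 = -1358)
l(k) = k²*(31 + k)*(107 + k) (l(k) = ((k + 31)*(107 + k))*k² = ((31 + k)*(107 + k))*k² = k²*(31 + k)*(107 + k))
(17835 + 37048)*(-8665 + l(T)) = (17835 + 37048)*(-8665 + (-1358)²*(3317 + (-1358)² + 138*(-1358))) = 54883*(-8665 + 1844164*(3317 + 1844164 - 187404)) = 54883*(-8665 + 1844164*1660077) = 54883*(-8665 + 3061454240628) = 54883*3061454231963 = 168021792612825329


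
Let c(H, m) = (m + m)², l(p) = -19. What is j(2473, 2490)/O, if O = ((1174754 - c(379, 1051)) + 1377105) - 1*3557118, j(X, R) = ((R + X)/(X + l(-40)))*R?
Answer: -294235/316896881 ≈ -0.00092849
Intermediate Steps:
c(H, m) = 4*m² (c(H, m) = (2*m)² = 4*m²)
j(X, R) = R*(R + X)/(-19 + X) (j(X, R) = ((R + X)/(X - 19))*R = ((R + X)/(-19 + X))*R = R*(R + X)/(-19 + X))
O = -5423663 (O = ((1174754 - 4*1051²) + 1377105) - 1*3557118 = ((1174754 - 4*1104601) + 1377105) - 3557118 = ((1174754 - 1*4418404) + 1377105) - 3557118 = ((1174754 - 4418404) + 1377105) - 3557118 = (-3243650 + 1377105) - 3557118 = -1866545 - 3557118 = -5423663)
j(2473, 2490)/O = (2490*(2490 + 2473)/(-19 + 2473))/(-5423663) = (2490*4963/2454)*(-1/5423663) = (2490*(1/2454)*4963)*(-1/5423663) = (2059645/409)*(-1/5423663) = -294235/316896881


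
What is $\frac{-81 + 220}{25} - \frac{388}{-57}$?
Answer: $\frac{17623}{1425} \approx 12.367$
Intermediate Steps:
$\frac{-81 + 220}{25} - \frac{388}{-57} = 139 \cdot \frac{1}{25} - - \frac{388}{57} = \frac{139}{25} + \frac{388}{57} = \frac{17623}{1425}$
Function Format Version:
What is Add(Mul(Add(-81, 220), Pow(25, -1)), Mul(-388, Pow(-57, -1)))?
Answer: Rational(17623, 1425) ≈ 12.367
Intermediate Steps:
Add(Mul(Add(-81, 220), Pow(25, -1)), Mul(-388, Pow(-57, -1))) = Add(Mul(139, Rational(1, 25)), Mul(-388, Rational(-1, 57))) = Add(Rational(139, 25), Rational(388, 57)) = Rational(17623, 1425)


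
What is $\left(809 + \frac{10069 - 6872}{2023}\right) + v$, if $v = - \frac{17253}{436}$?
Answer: $\frac{680051725}{882028} \approx 771.01$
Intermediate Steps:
$v = - \frac{17253}{436}$ ($v = \left(-17253\right) \frac{1}{436} = - \frac{17253}{436} \approx -39.571$)
$\left(809 + \frac{10069 - 6872}{2023}\right) + v = \left(809 + \frac{10069 - 6872}{2023}\right) - \frac{17253}{436} = \left(809 + \left(10069 - 6872\right) \frac{1}{2023}\right) - \frac{17253}{436} = \left(809 + 3197 \cdot \frac{1}{2023}\right) - \frac{17253}{436} = \left(809 + \frac{3197}{2023}\right) - \frac{17253}{436} = \frac{1639804}{2023} - \frac{17253}{436} = \frac{680051725}{882028}$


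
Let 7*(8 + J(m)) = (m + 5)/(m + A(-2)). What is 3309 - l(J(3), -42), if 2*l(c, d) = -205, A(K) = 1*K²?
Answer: 6823/2 ≈ 3411.5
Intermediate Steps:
A(K) = K²
J(m) = -8 + (5 + m)/(7*(4 + m)) (J(m) = -8 + ((m + 5)/(m + (-2)²))/7 = -8 + ((5 + m)/(m + 4))/7 = -8 + ((5 + m)/(4 + m))/7 = -8 + (5 + m)/(7*(4 + m)))
l(c, d) = -205/2 (l(c, d) = (½)*(-205) = -205/2)
3309 - l(J(3), -42) = 3309 - 1*(-205/2) = 3309 + 205/2 = 6823/2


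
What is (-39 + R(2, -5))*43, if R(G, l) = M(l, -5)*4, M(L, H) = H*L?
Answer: 2623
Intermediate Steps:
R(G, l) = -20*l (R(G, l) = -5*l*4 = -20*l)
(-39 + R(2, -5))*43 = (-39 - 20*(-5))*43 = (-39 + 100)*43 = 61*43 = 2623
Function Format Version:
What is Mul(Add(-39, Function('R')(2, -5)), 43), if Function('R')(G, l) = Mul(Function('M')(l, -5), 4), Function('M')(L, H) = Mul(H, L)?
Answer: 2623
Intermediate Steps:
Function('R')(G, l) = Mul(-20, l) (Function('R')(G, l) = Mul(Mul(-5, l), 4) = Mul(-20, l))
Mul(Add(-39, Function('R')(2, -5)), 43) = Mul(Add(-39, Mul(-20, -5)), 43) = Mul(Add(-39, 100), 43) = Mul(61, 43) = 2623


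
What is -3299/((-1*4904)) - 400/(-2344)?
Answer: 1211807/1436872 ≈ 0.84336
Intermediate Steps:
-3299/((-1*4904)) - 400/(-2344) = -3299/(-4904) - 400*(-1/2344) = -3299*(-1/4904) + 50/293 = 3299/4904 + 50/293 = 1211807/1436872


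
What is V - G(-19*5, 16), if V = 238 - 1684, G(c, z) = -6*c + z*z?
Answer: -2272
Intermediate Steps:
G(c, z) = z² - 6*c (G(c, z) = -6*c + z² = z² - 6*c)
V = -1446
V - G(-19*5, 16) = -1446 - (16² - (-114)*5) = -1446 - (256 - 6*(-95)) = -1446 - (256 + 570) = -1446 - 1*826 = -1446 - 826 = -2272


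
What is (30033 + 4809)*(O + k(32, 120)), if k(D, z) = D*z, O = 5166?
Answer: 313787052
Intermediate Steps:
(30033 + 4809)*(O + k(32, 120)) = (30033 + 4809)*(5166 + 32*120) = 34842*(5166 + 3840) = 34842*9006 = 313787052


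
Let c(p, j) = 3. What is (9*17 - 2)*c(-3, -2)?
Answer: 453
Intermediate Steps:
(9*17 - 2)*c(-3, -2) = (9*17 - 2)*3 = (153 - 2)*3 = 151*3 = 453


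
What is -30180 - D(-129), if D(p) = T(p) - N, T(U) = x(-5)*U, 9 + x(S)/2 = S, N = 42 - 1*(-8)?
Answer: -33742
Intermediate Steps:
N = 50 (N = 42 + 8 = 50)
x(S) = -18 + 2*S
T(U) = -28*U (T(U) = (-18 + 2*(-5))*U = (-18 - 10)*U = -28*U)
D(p) = -50 - 28*p (D(p) = -28*p - 1*50 = -28*p - 50 = -50 - 28*p)
-30180 - D(-129) = -30180 - (-50 - 28*(-129)) = -30180 - (-50 + 3612) = -30180 - 1*3562 = -30180 - 3562 = -33742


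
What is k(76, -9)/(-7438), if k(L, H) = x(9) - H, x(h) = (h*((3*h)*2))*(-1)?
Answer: 477/7438 ≈ 0.064130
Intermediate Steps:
x(h) = -6*h**2 (x(h) = (h*(6*h))*(-1) = (6*h**2)*(-1) = -6*h**2)
k(L, H) = -486 - H (k(L, H) = -6*9**2 - H = -6*81 - H = -486 - H)
k(76, -9)/(-7438) = (-486 - 1*(-9))/(-7438) = (-486 + 9)*(-1/7438) = -477*(-1/7438) = 477/7438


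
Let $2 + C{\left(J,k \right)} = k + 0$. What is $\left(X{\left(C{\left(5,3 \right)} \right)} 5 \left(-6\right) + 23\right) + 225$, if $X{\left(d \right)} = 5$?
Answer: $98$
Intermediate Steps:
$C{\left(J,k \right)} = -2 + k$ ($C{\left(J,k \right)} = -2 + \left(k + 0\right) = -2 + k$)
$\left(X{\left(C{\left(5,3 \right)} \right)} 5 \left(-6\right) + 23\right) + 225 = \left(5 \cdot 5 \left(-6\right) + 23\right) + 225 = \left(25 \left(-6\right) + 23\right) + 225 = \left(-150 + 23\right) + 225 = -127 + 225 = 98$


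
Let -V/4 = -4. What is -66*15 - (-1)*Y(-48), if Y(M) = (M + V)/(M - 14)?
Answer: -30674/31 ≈ -989.48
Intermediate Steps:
V = 16 (V = -4*(-4) = 16)
Y(M) = (16 + M)/(-14 + M) (Y(M) = (M + 16)/(M - 14) = (16 + M)/(-14 + M))
-66*15 - (-1)*Y(-48) = -66*15 - (-1)*(16 - 48)/(-14 - 48) = -990 - (-1)*-32/(-62) = -990 - (-1)*(-1/62*(-32)) = -990 - (-1)*16/31 = -990 - 1*(-16/31) = -990 + 16/31 = -30674/31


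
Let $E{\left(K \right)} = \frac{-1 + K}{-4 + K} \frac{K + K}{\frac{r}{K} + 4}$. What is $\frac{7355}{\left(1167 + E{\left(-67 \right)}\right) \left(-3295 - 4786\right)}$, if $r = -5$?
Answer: $- \frac{142561965}{177858422017} \approx -0.00080155$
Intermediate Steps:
$E{\left(K \right)} = \frac{2 K \left(-1 + K\right)}{\left(-4 + K\right) \left(4 - \frac{5}{K}\right)}$ ($E{\left(K \right)} = \frac{-1 + K}{-4 + K} \frac{K + K}{- \frac{5}{K} + 4} = \frac{-1 + K}{-4 + K} \frac{2 K}{4 - \frac{5}{K}} = \frac{2 K \left(-1 + K\right)}{\left(-4 + K\right) \left(4 - \frac{5}{K}\right)}$)
$\frac{7355}{\left(1167 + E{\left(-67 \right)}\right) \left(-3295 - 4786\right)} = \frac{7355}{\left(1167 + \frac{2 \left(-67\right)^{2} \left(-1 - 67\right)}{20 - -1407 + 4 \left(-67\right)^{2}}\right) \left(-3295 - 4786\right)} = \frac{7355}{\left(1167 + 2 \cdot 4489 \frac{1}{20 + 1407 + 4 \cdot 4489} \left(-68\right)\right) \left(-8081\right)} = \frac{7355}{\left(1167 + 2 \cdot 4489 \frac{1}{20 + 1407 + 17956} \left(-68\right)\right) \left(-8081\right)} = \frac{7355}{\left(1167 + 2 \cdot 4489 \cdot \frac{1}{19383} \left(-68\right)\right) \left(-8081\right)} = \frac{7355}{\left(1167 - \frac{610504}{19383}\right) \left(-8081\right)} = \frac{7355}{\frac{22009457}{19383} \left(-8081\right)} = \frac{7355}{- \frac{177858422017}{19383}} = 7355 \left(- \frac{19383}{177858422017}\right) = - \frac{142561965}{177858422017}$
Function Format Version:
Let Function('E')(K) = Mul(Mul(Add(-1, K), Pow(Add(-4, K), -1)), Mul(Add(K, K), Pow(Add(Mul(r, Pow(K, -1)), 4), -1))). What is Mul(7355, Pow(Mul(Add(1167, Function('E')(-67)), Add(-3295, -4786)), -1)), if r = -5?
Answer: Rational(-142561965, 177858422017) ≈ -0.00080155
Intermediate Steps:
Function('E')(K) = Mul(2, K, Pow(Add(-4, K), -1), Pow(Add(4, Mul(-5, Pow(K, -1))), -1), Add(-1, K)) (Function('E')(K) = Mul(Mul(Add(-1, K), Pow(Add(-4, K), -1)), Mul(Add(K, K), Pow(Add(Mul(-5, Pow(K, -1)), 4), -1))) = Mul(Mul(Pow(Add(-4, K), -1), Add(-1, K)), Mul(Mul(2, K), Pow(Add(4, Mul(-5, Pow(K, -1))), -1))) = Mul(Mul(Pow(Add(-4, K), -1), Add(-1, K)), Mul(2, K, Pow(Add(4, Mul(-5, Pow(K, -1))), -1))) = Mul(2, K, Pow(Add(-4, K), -1), Pow(Add(4, Mul(-5, Pow(K, -1))), -1), Add(-1, K)))
Mul(7355, Pow(Mul(Add(1167, Function('E')(-67)), Add(-3295, -4786)), -1)) = Mul(7355, Pow(Mul(Add(1167, Mul(2, Pow(-67, 2), Pow(Add(20, Mul(-21, -67), Mul(4, Pow(-67, 2))), -1), Add(-1, -67))), Add(-3295, -4786)), -1)) = Mul(7355, Pow(Mul(Add(1167, Mul(2, 4489, Pow(Add(20, 1407, Mul(4, 4489)), -1), -68)), -8081), -1)) = Mul(7355, Pow(Mul(Add(1167, Mul(2, 4489, Pow(Add(20, 1407, 17956), -1), -68)), -8081), -1)) = Mul(7355, Pow(Mul(Add(1167, Mul(2, 4489, Pow(19383, -1), -68)), -8081), -1)) = Mul(7355, Pow(Mul(Add(1167, Mul(2, 4489, Rational(1, 19383), -68)), -8081), -1)) = Mul(7355, Pow(Mul(Add(1167, Rational(-610504, 19383)), -8081), -1)) = Mul(7355, Pow(Mul(Rational(22009457, 19383), -8081), -1)) = Mul(7355, Pow(Rational(-177858422017, 19383), -1)) = Mul(7355, Rational(-19383, 177858422017)) = Rational(-142561965, 177858422017)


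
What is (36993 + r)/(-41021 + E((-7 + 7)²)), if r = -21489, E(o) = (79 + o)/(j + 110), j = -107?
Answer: -5814/15373 ≈ -0.37820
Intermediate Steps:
E(o) = 79/3 + o/3 (E(o) = (79 + o)/(-107 + 110) = (79 + o)/3 = (79 + o)*(⅓) = 79/3 + o/3)
(36993 + r)/(-41021 + E((-7 + 7)²)) = (36993 - 21489)/(-41021 + (79/3 + (-7 + 7)²/3)) = 15504/(-41021 + (79/3 + (⅓)*0²)) = 15504/(-41021 + (79/3 + (⅓)*0)) = 15504/(-41021 + (79/3 + 0)) = 15504/(-41021 + 79/3) = 15504/(-122984/3) = 15504*(-3/122984) = -5814/15373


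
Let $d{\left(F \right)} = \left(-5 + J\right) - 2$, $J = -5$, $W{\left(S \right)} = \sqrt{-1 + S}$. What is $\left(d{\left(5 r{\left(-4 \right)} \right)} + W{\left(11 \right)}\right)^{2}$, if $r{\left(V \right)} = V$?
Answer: $\left(12 - \sqrt{10}\right)^{2} \approx 78.105$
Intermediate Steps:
$d{\left(F \right)} = -12$ ($d{\left(F \right)} = \left(-5 - 5\right) - 2 = -10 - 2 = -12$)
$\left(d{\left(5 r{\left(-4 \right)} \right)} + W{\left(11 \right)}\right)^{2} = \left(-12 + \sqrt{-1 + 11}\right)^{2} = \left(-12 + \sqrt{10}\right)^{2}$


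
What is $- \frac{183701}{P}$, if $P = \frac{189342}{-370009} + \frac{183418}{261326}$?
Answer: $- \frac{1268756831231981}{1313308805} \approx -9.6608 \cdot 10^{5}$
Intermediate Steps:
$P = \frac{9193161635}{48346485967}$ ($P = 189342 \left(- \frac{1}{370009}\right) + 183418 \cdot \frac{1}{261326} = - \frac{189342}{370009} + \frac{91709}{130663} = \frac{9193161635}{48346485967} \approx 0.19015$)
$- \frac{183701}{P} = - \frac{183701}{\frac{9193161635}{48346485967}} = \left(-183701\right) \frac{48346485967}{9193161635} = - \frac{1268756831231981}{1313308805}$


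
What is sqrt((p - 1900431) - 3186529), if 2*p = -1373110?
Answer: 11*I*sqrt(47715) ≈ 2402.8*I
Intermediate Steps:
p = -686555 (p = (1/2)*(-1373110) = -686555)
sqrt((p - 1900431) - 3186529) = sqrt((-686555 - 1900431) - 3186529) = sqrt(-2586986 - 3186529) = sqrt(-5773515) = 11*I*sqrt(47715)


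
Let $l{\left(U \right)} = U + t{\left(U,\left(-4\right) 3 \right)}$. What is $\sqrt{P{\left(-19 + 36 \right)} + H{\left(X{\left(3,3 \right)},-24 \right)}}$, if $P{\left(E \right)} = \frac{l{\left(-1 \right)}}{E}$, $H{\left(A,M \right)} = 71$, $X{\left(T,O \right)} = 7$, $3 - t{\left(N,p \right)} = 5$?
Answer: $\frac{2 \sqrt{5117}}{17} \approx 8.4157$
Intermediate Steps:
$t{\left(N,p \right)} = -2$ ($t{\left(N,p \right)} = 3 - 5 = -2$)
$l{\left(U \right)} = -2 + U$ ($l{\left(U \right)} = U - 2 = -2 + U$)
$P{\left(E \right)} = - \frac{3}{E}$ ($P{\left(E \right)} = \frac{-2 - 1}{E} = - \frac{3}{E}$)
$\sqrt{P{\left(-19 + 36 \right)} + H{\left(X{\left(3,3 \right)},-24 \right)}} = \sqrt{- \frac{3}{-19 + 36} + 71} = \sqrt{- \frac{3}{17} + 71} = \sqrt{\frac{1204}{17}} = \frac{2 \sqrt{5117}}{17}$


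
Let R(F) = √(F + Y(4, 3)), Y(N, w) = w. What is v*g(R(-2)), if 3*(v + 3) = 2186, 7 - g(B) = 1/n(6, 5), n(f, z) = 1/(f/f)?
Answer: 4354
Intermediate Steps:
n(f, z) = 1 (n(f, z) = 1/1 = 1)
R(F) = √(3 + F) (R(F) = √(F + 3) = √(3 + F))
g(B) = 6 (g(B) = 7 - 1/1 = 7 - 1*1 = 7 - 1 = 6)
v = 2177/3 (v = -3 + (⅓)*2186 = -3 + 2186/3 = 2177/3 ≈ 725.67)
v*g(R(-2)) = (2177/3)*6 = 4354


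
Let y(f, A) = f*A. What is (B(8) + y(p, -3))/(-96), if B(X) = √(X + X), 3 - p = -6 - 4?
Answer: 35/96 ≈ 0.36458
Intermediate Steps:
p = 13 (p = 3 - (-6 - 4) = 3 - 1*(-10) = 3 + 10 = 13)
B(X) = √2*√X (B(X) = √(2*X) = √2*√X)
y(f, A) = A*f
(B(8) + y(p, -3))/(-96) = (√2*√8 - 3*13)/(-96) = -(√2*(2*√2) - 39)/96 = -(4 - 39)/96 = -1/96*(-35) = 35/96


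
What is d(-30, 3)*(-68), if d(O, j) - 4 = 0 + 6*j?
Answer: -1496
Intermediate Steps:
d(O, j) = 4 + 6*j (d(O, j) = 4 + (0 + 6*j) = 4 + 6*j)
d(-30, 3)*(-68) = (4 + 6*3)*(-68) = (4 + 18)*(-68) = 22*(-68) = -1496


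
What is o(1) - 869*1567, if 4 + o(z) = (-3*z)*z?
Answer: -1361730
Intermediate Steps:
o(z) = -4 - 3*z² (o(z) = -4 + (-3*z)*z = -4 - 3*z²)
o(1) - 869*1567 = (-4 - 3*1²) - 869*1567 = (-4 - 3*1) - 1361723 = (-4 - 3) - 1361723 = -7 - 1361723 = -1361730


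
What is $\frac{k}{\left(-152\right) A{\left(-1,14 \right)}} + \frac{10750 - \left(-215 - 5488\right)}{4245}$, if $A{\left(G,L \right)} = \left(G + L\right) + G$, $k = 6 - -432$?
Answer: $\frac{4691827}{1290480} \approx 3.6357$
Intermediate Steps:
$k = 438$ ($k = 6 + 432 = 438$)
$A{\left(G,L \right)} = L + 2 G$
$\frac{k}{\left(-152\right) A{\left(-1,14 \right)}} + \frac{10750 - \left(-215 - 5488\right)}{4245} = \frac{438}{\left(-152\right) \left(14 + 2 \left(-1\right)\right)} + \frac{10750 - \left(-215 - 5488\right)}{4245} = \frac{438}{\left(-152\right) \left(14 - 2\right)} + \left(10750 - -5703\right) \frac{1}{4245} = \frac{438}{\left(-152\right) 12} + \left(10750 + 5703\right) \frac{1}{4245} = \frac{438}{-1824} + 16453 \cdot \frac{1}{4245} = 438 \left(- \frac{1}{1824}\right) + \frac{16453}{4245} = - \frac{73}{304} + \frac{16453}{4245} = \frac{4691827}{1290480}$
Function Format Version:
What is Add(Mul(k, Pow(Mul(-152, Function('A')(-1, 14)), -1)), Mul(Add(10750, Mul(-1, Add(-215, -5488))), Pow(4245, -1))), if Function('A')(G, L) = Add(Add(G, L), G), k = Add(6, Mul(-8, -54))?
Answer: Rational(4691827, 1290480) ≈ 3.6357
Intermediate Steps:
k = 438 (k = Add(6, 432) = 438)
Function('A')(G, L) = Add(L, Mul(2, G))
Add(Mul(k, Pow(Mul(-152, Function('A')(-1, 14)), -1)), Mul(Add(10750, Mul(-1, Add(-215, -5488))), Pow(4245, -1))) = Add(Mul(438, Pow(Mul(-152, Add(14, Mul(2, -1))), -1)), Mul(Add(10750, Mul(-1, Add(-215, -5488))), Pow(4245, -1))) = Add(Mul(438, Pow(Mul(-152, Add(14, -2)), -1)), Mul(Add(10750, Mul(-1, -5703)), Rational(1, 4245))) = Add(Mul(438, Pow(Mul(-152, 12), -1)), Mul(Add(10750, 5703), Rational(1, 4245))) = Add(Mul(438, Pow(-1824, -1)), Mul(16453, Rational(1, 4245))) = Add(Mul(438, Rational(-1, 1824)), Rational(16453, 4245)) = Add(Rational(-73, 304), Rational(16453, 4245)) = Rational(4691827, 1290480)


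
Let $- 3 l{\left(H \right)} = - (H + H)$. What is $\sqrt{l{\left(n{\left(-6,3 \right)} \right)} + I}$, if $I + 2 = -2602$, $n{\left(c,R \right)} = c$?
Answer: $4 i \sqrt{163} \approx 51.069 i$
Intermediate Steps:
$I = -2604$ ($I = -2 - 2602 = -2604$)
$l{\left(H \right)} = \frac{2 H}{3}$ ($l{\left(H \right)} = - \frac{\left(-1\right) \left(H + H\right)}{3} = - \frac{\left(-1\right) 2 H}{3} = - \frac{\left(-2\right) H}{3} = \frac{2 H}{3}$)
$\sqrt{l{\left(n{\left(-6,3 \right)} \right)} + I} = \sqrt{\frac{2}{3} \left(-6\right) - 2604} = \sqrt{-4 - 2604} = \sqrt{-2608} = 4 i \sqrt{163}$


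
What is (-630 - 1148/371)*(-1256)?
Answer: 42143824/53 ≈ 7.9517e+5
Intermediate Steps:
(-630 - 1148/371)*(-1256) = (-630 - 1148*1/371)*(-1256) = (-630 - 164/53)*(-1256) = -33554/53*(-1256) = 42143824/53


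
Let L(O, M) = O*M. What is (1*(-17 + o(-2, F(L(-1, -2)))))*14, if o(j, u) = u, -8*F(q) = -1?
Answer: -945/4 ≈ -236.25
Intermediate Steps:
L(O, M) = M*O
F(q) = ⅛ (F(q) = -⅛*(-1) = ⅛)
(1*(-17 + o(-2, F(L(-1, -2)))))*14 = (1*(-17 + ⅛))*14 = (1*(-135/8))*14 = -135/8*14 = -945/4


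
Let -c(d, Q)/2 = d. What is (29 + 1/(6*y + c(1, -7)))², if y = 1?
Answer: 13689/16 ≈ 855.56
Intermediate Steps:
c(d, Q) = -2*d
(29 + 1/(6*y + c(1, -7)))² = (29 + 1/(6*1 - 2*1))² = (29 + 1/(6 - 2))² = (29 + 1/4)² = (29 + ¼)² = (117/4)² = 13689/16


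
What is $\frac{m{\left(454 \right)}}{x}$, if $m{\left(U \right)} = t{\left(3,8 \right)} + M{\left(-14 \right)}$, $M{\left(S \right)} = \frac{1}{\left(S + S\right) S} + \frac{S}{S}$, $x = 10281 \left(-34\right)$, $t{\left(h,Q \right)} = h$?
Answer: $- \frac{523}{45675056} \approx -1.145 \cdot 10^{-5}$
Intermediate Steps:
$x = -349554$
$M{\left(S \right)} = 1 + \frac{1}{2 S^{2}}$ ($M{\left(S \right)} = \frac{1}{2 S S} + 1 = \frac{\frac{1}{2} \frac{1}{S}}{S} + 1 = \frac{1}{2 S^{2}} + 1 = 1 + \frac{1}{2 S^{2}}$)
$m{\left(U \right)} = \frac{1569}{392}$ ($m{\left(U \right)} = 3 + \left(1 + \frac{1}{2 \cdot 196}\right) = 3 + \left(1 + \frac{1}{2} \cdot \frac{1}{196}\right) = 3 + \left(1 + \frac{1}{392}\right) = 3 + \frac{393}{392} = \frac{1569}{392}$)
$\frac{m{\left(454 \right)}}{x} = \frac{1569}{392 \left(-349554\right)} = \frac{1569}{392} \left(- \frac{1}{349554}\right) = - \frac{523}{45675056}$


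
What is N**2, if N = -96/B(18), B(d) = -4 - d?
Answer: 2304/121 ≈ 19.041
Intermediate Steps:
N = 48/11 (N = -96/(-4 - 1*18) = -96/(-4 - 18) = -96/(-22) = -96*(-1/22) = 48/11 ≈ 4.3636)
N**2 = (48/11)**2 = 2304/121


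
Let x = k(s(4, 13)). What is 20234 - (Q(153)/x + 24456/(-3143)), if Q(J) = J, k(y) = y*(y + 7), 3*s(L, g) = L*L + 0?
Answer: 37658663545/1860656 ≈ 20239.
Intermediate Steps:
s(L, g) = L²/3 (s(L, g) = (L*L + 0)/3 = (L² + 0)/3 = L²/3)
k(y) = y*(7 + y)
x = 592/9 (x = ((⅓)*4²)*(7 + (⅓)*4²) = ((⅓)*16)*(7 + (⅓)*16) = 16*(7 + 16/3)/3 = (16/3)*(37/3) = 592/9 ≈ 65.778)
20234 - (Q(153)/x + 24456/(-3143)) = 20234 - (153/(592/9) + 24456/(-3143)) = 20234 - (153*(9/592) + 24456*(-1/3143)) = 20234 - (1377/592 - 24456/3143) = 20234 - 1*(-10150041/1860656) = 20234 + 10150041/1860656 = 37658663545/1860656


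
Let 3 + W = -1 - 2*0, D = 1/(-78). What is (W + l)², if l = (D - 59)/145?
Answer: 2484324649/127916100 ≈ 19.422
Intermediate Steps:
D = -1/78 ≈ -0.012821
l = -4603/11310 (l = (-1/78 - 59)/145 = -4603/78*1/145 = -4603/11310 ≈ -0.40698)
W = -4 (W = -3 + (-1 - 2*0) = -3 + (-1 + 0) = -3 - 1 = -4)
(W + l)² = (-4 - 4603/11310)² = (-49843/11310)² = 2484324649/127916100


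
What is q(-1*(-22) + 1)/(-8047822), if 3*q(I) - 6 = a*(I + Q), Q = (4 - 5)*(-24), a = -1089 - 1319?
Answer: 56585/12071733 ≈ 0.0046874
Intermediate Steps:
a = -2408
Q = 24 (Q = -1*(-24) = 24)
q(I) = -19262 - 2408*I/3 (q(I) = 2 + (-2408*(I + 24))/3 = 2 + (-2408*(24 + I))/3 = 2 + (-57792 - 2408*I)/3 = 2 + (-19264 - 2408*I/3) = -19262 - 2408*I/3)
q(-1*(-22) + 1)/(-8047822) = (-19262 - 2408*(-1*(-22) + 1)/3)/(-8047822) = (-19262 - 2408*(22 + 1)/3)*(-1/8047822) = (-19262 - 2408/3*23)*(-1/8047822) = (-19262 - 55384/3)*(-1/8047822) = -113170/3*(-1/8047822) = 56585/12071733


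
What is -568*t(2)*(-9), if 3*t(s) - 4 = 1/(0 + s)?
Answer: 7668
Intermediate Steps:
t(s) = 4/3 + 1/(3*s) (t(s) = 4/3 + 1/(3*(0 + s)) = 4/3 + 1/(3*s))
-568*t(2)*(-9) = -568*(⅓)*(1 + 4*2)/2*(-9) = -568*(⅓)*(½)*(1 + 8)*(-9) = -568*(⅓)*(½)*9*(-9) = -852*(-9) = -568*(-27/2) = 7668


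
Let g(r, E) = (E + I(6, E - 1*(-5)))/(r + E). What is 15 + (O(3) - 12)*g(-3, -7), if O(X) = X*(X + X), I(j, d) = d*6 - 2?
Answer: 138/5 ≈ 27.600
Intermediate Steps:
I(j, d) = -2 + 6*d (I(j, d) = 6*d - 2 = -2 + 6*d)
O(X) = 2*X² (O(X) = X*(2*X) = 2*X²)
g(r, E) = (28 + 7*E)/(E + r) (g(r, E) = (E + (-2 + 6*(E - 1*(-5))))/(r + E) = (E + (-2 + 6*(E + 5)))/(E + r) = (E + (-2 + 6*(5 + E)))/(E + r) = (E + (-2 + (30 + 6*E)))/(E + r) = (E + (28 + 6*E))/(E + r) = (28 + 7*E)/(E + r))
15 + (O(3) - 12)*g(-3, -7) = 15 + (2*3² - 12)*(7*(4 - 7)/(-7 - 3)) = 15 + (2*9 - 12)*(7*(-3)/(-10)) = 15 + (18 - 12)*(7*(-⅒)*(-3)) = 15 + 6*(21/10) = 15 + 63/5 = 138/5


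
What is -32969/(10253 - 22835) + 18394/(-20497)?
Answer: 444332285/257893254 ≈ 1.7229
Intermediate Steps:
-32969/(10253 - 22835) + 18394/(-20497) = -32969/(-12582) + 18394*(-1/20497) = -32969*(-1/12582) - 18394/20497 = 32969/12582 - 18394/20497 = 444332285/257893254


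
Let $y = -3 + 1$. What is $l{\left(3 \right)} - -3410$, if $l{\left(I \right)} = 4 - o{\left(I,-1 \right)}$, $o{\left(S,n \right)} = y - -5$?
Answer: $3411$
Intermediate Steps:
$y = -2$
$o{\left(S,n \right)} = 3$ ($o{\left(S,n \right)} = -2 - -5 = -2 + 5 = 3$)
$l{\left(I \right)} = 1$ ($l{\left(I \right)} = 4 - 3 = 1$)
$l{\left(3 \right)} - -3410 = 1 - -3410 = 1 + 3410 = 3411$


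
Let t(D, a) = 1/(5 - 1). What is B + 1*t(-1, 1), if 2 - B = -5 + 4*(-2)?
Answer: 61/4 ≈ 15.250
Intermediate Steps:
t(D, a) = ¼ (t(D, a) = 1/4 = ¼)
B = 15 (B = 2 - (-5 + 4*(-2)) = 2 - (-5 - 8) = 2 - 1*(-13) = 2 + 13 = 15)
B + 1*t(-1, 1) = 15 + 1*(¼) = 15 + ¼ = 61/4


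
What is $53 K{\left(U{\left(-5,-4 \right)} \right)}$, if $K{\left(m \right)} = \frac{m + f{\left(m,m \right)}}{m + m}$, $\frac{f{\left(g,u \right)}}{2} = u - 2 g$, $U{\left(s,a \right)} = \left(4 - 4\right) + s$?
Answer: $- \frac{53}{2} \approx -26.5$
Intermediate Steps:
$U{\left(s,a \right)} = s$ ($U{\left(s,a \right)} = 0 + s = s$)
$f{\left(g,u \right)} = - 4 g + 2 u$ ($f{\left(g,u \right)} = 2 \left(u - 2 g\right) = - 4 g + 2 u$)
$K{\left(m \right)} = - \frac{1}{2}$ ($K{\left(m \right)} = \frac{m + \left(- 4 m + 2 m\right)}{m + m} = \frac{m - 2 m}{2 m} = - m \frac{1}{2 m} = - \frac{1}{2}$)
$53 K{\left(U{\left(-5,-4 \right)} \right)} = 53 \left(- \frac{1}{2}\right) = - \frac{53}{2}$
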